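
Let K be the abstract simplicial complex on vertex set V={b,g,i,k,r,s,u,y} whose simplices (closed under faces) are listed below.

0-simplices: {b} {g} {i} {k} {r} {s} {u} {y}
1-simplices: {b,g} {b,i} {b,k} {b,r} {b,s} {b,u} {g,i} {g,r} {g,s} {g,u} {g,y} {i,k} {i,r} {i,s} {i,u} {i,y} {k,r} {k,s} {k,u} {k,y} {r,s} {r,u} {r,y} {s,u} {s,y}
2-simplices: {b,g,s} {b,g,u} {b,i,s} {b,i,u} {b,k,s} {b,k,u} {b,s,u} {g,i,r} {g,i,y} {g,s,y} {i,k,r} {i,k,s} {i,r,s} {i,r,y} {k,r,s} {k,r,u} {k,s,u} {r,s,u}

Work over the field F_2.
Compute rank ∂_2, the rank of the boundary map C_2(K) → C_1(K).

n_0=8 n_1=25 n_2=18  [Z2]
∂1: piv[bg,bi,bk,br,bs,bu,gy] rk=7  ker:gi,gr,gs,gu,ik,ir,is,iu,iy,kr,ks,ku,ky,rs,ru,ry,su,sy
∂2: piv[bgs,bgu,bis,biu,bks,bku,bsu,gir,giy,gsy,ikr,iks,irs,iry,kru] rk=15  ker:krs,ksu,rsu
rk∂_2=15

rank∂_2=15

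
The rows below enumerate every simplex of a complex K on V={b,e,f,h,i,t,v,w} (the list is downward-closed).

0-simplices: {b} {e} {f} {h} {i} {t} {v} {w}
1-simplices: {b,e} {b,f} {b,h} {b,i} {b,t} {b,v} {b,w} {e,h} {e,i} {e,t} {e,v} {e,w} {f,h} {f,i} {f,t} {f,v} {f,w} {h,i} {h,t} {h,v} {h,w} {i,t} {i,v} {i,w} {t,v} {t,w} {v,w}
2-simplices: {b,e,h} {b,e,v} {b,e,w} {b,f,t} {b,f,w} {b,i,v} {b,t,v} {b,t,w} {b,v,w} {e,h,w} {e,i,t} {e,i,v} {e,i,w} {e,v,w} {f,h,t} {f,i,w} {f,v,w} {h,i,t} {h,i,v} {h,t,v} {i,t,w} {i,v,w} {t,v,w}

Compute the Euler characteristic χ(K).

n_0=8 n_1=27 n_2=23
χ=+8−27+23=4

χ(K)=4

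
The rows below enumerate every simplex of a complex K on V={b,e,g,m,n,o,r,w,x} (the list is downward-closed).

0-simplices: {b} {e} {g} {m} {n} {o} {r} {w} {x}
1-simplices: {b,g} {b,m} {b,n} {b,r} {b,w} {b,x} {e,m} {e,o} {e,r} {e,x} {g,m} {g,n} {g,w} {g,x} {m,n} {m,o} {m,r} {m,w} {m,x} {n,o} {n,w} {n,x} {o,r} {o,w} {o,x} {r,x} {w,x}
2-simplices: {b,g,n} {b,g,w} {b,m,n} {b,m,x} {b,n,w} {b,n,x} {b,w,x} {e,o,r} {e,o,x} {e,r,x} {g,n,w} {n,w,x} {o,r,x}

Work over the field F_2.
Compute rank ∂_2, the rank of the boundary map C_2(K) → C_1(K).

rank∂_2=10

n_0=9 n_1=27 n_2=13  [Z2]
∂1: piv[bg,bm,bn,br,bw,bx,em,eo] rk=8  ker:er,ex,gm,gn,gw,gx,mn,mo,mr,mw,mx,no,nw,nx,or,ow,ox,rx,wx
∂2: piv[bgn,bgw,bmn,bmx,bnw,bnx,bwx,eor,eox,erx] rk=10  ker:gnw,nwx,orx
rk∂_2=10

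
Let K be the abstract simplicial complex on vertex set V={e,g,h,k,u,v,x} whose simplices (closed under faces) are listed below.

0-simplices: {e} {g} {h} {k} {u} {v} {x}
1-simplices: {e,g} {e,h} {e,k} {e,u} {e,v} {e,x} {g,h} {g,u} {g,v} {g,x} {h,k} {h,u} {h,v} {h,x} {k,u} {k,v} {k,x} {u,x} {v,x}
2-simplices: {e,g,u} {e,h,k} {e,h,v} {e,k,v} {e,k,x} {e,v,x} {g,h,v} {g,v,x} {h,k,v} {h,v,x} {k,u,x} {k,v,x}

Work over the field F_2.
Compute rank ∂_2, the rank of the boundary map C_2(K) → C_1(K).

rank∂_2=10

n_0=7 n_1=19 n_2=12  [Z2]
∂1: piv[eg,eh,ek,eu,ev,ex] rk=6  ker:gh,gu,gv,gx,hk,hu,hv,hx,ku,kv,kx,ux,vx
∂2: piv[egu,ehk,ehv,ekv,ekx,evx,ghv,gvx,hvx,kux] rk=10  ker:hkv,kvx
rk∂_2=10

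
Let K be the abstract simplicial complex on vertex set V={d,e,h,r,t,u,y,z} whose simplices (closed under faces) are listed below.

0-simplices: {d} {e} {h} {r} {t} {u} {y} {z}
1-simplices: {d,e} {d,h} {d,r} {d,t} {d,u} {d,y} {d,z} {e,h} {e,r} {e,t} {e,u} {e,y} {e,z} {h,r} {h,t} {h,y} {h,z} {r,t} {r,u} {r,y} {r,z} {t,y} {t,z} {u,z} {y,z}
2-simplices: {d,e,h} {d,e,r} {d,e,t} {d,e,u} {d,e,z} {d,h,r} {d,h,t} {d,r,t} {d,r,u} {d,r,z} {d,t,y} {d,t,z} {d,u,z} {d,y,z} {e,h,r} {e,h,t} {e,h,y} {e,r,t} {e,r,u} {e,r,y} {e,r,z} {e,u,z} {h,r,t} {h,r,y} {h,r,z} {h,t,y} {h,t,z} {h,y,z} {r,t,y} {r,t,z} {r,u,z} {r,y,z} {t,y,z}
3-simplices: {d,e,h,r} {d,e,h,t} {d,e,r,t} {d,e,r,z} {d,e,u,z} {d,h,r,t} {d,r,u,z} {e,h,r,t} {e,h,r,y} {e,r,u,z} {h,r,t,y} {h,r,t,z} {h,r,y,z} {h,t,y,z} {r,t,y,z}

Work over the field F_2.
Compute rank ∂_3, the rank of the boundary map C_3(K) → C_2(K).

rank∂_3=13

n_0=8 n_1=25 n_2=33 n_3=15  [Z2]
∂1: piv[de,dh,dr,dt,du,dy,dz] rk=7  ker:eh,er,et,eu,ey,ez,hr,ht,hy,hz,rt,ru,ry,rz,ty,tz,uz,yz
∂2: piv[deh,der,det,deu,dez,dhr,dht,drt,dru,drz,dty,dtz,duz,dyz,ehy,ery,hrz,hty] rk=18  ker:ehr,eht,ert,eru,erz,euz,hrt,hry,htz,hyz,rty,rtz,ruz,ryz,tyz
∂3: piv[dehr,deht,dert,derz,deuz,dhrt,druz,ehry,eruz,hrty,hrtz,hryz,htyz] rk=13  ker:ehrt,rtyz
rk∂_3=13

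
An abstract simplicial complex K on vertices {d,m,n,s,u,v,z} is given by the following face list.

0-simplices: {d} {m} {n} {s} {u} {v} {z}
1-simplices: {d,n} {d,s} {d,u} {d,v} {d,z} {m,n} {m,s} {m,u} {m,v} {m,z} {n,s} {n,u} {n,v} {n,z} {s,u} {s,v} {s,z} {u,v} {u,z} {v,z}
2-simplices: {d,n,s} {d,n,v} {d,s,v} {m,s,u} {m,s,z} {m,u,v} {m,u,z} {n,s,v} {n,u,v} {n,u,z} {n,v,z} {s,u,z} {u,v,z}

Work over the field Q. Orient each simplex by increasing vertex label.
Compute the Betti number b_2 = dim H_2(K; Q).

b_2=3

n_0=7 n_1=20 n_2=13  [Q]
∂1: piv[dn,ds,du,dv,dz,mn] rk=6  ker:ms,mu,mv,mz,ns,nu,nv,nz,su,sv,sz,uv,uz,vz
∂2: piv[dns,dnv,dsv,msu,msz,muv,muz,nuv,nuz,nvz] rk=10  ker:nsv,suz,uvz
b_2=(13−10)−0=3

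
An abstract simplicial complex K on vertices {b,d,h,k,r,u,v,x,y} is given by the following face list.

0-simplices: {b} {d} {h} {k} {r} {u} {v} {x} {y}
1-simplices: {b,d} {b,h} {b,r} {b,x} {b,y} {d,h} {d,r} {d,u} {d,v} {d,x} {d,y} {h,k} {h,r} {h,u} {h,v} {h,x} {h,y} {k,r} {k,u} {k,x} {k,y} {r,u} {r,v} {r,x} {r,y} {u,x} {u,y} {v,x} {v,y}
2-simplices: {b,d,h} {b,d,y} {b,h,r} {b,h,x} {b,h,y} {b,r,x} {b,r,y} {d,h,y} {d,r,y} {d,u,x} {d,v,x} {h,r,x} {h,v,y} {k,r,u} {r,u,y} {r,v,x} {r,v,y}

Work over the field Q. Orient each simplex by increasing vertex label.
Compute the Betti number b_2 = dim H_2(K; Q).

b_2=2

n_0=9 n_1=29 n_2=17  [Q]
∂1: piv[bd,bh,br,bx,by,du,dv,hk] rk=8  ker:dh,dr,dx,dy,hr,hu,hv,hx,hy,kr,ku,kx,ky,ru,rv,rx,ry,ux,uy,vx,vy
∂2: piv[bdh,bdy,bhr,bhx,bhy,brx,bry,dry,dux,dvx,hvy,kru,ruy,rvx,rvy] rk=15  ker:dhy,hrx
b_2=(17−15)−0=2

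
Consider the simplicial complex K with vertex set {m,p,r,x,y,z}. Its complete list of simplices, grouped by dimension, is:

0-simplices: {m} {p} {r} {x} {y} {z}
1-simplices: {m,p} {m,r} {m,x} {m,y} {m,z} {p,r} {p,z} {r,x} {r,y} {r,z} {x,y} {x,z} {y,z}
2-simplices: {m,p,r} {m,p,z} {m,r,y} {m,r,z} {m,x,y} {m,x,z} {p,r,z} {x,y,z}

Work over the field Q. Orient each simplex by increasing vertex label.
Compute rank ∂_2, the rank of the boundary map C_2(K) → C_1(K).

n_0=6 n_1=13 n_2=8  [Q]
∂1: piv[mp,mr,mx,my,mz] rk=5  ker:pr,pz,rx,ry,rz,xy,xz,yz
∂2: piv[mpr,mpz,mry,mrz,mxy,mxz,xyz] rk=7  ker:prz
rk∂_2=7

rank∂_2=7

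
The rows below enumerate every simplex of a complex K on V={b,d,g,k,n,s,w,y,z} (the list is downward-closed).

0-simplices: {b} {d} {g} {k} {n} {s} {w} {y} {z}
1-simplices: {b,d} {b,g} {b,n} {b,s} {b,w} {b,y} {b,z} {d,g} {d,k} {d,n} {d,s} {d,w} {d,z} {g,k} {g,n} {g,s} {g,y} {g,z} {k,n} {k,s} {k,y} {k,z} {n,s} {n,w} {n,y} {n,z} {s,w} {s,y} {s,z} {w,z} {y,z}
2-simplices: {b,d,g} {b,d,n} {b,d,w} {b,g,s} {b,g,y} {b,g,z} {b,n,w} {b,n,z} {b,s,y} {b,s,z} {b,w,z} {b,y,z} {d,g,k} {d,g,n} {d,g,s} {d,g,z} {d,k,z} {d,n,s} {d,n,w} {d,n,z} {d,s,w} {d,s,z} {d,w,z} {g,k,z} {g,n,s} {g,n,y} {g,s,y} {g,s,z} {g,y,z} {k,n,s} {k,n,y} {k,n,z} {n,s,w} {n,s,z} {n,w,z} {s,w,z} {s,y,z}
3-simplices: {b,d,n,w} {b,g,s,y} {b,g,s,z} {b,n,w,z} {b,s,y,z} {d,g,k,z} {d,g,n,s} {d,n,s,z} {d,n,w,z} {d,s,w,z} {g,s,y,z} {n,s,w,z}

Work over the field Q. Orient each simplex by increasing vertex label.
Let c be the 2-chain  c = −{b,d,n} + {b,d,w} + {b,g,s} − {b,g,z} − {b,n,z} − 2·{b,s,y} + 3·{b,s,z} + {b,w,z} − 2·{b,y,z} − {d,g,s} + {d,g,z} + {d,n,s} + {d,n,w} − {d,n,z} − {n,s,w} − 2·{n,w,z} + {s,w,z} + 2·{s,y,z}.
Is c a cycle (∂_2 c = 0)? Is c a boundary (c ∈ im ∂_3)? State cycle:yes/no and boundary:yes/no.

cycle:yes boundary:no

n_0=9 n_1=31 n_2=37 n_3=12  [Q]
∂1: piv[bd,bg,bn,bs,bw,by,bz,dk] rk=8  ker:dg,dn,ds,dw,dz,gk,gn,gs,gy,gz,kn,ks,ky,kz,ns,nw,ny,nz,sw,sy,sz,wz,yz
∂2: piv[bdg,bdn,bdw,bgs,bgy,bgz,bnw,bnz,bsy,bsz,bwz,byz,dgk,dgn,dgs,dgz,dkz,dns,dsw,gny,kns,kny,knz] rk=23  ker:dnw,dnz,dsz,dwz,gkz,gns,gsy,gsz,gyz,nsw,nsz,nwz,swz,syz
∂3: piv[bdnw,bgsy,bgsz,bnwz,bsyz,dgkz,dgns,dnsz,dnwz,dswz,gsyz,nswz] rk=12
∂2c = 0
c vs im∂3: residual ≠ 0 ⇒ not boundary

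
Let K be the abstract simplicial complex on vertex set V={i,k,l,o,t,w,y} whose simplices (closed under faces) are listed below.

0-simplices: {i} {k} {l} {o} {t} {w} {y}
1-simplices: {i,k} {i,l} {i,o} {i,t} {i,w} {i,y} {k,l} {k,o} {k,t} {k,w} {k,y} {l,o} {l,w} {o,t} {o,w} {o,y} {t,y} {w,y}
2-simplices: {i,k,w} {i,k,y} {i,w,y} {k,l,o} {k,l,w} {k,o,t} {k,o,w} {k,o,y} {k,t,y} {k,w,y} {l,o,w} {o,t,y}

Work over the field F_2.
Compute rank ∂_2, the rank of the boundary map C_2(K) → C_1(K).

rank∂_2=9

n_0=7 n_1=18 n_2=12  [Z2]
∂1: piv[ik,il,io,it,iw,iy] rk=6  ker:kl,ko,kt,kw,ky,lo,lw,ot,ow,oy,ty,wy
∂2: piv[ikw,iky,iwy,klo,klw,kot,kow,koy,kty] rk=9  ker:kwy,low,oty
rk∂_2=9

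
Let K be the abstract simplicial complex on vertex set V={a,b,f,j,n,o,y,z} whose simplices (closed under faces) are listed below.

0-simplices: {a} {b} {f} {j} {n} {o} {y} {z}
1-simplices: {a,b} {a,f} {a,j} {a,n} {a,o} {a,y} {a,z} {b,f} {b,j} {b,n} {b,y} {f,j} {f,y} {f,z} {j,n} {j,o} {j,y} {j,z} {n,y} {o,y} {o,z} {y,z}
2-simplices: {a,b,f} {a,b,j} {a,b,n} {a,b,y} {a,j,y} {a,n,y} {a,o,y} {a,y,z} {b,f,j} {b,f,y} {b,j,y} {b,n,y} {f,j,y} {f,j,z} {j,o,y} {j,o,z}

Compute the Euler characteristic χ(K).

n_0=8 n_1=22 n_2=16
χ=+8−22+16=2

χ(K)=2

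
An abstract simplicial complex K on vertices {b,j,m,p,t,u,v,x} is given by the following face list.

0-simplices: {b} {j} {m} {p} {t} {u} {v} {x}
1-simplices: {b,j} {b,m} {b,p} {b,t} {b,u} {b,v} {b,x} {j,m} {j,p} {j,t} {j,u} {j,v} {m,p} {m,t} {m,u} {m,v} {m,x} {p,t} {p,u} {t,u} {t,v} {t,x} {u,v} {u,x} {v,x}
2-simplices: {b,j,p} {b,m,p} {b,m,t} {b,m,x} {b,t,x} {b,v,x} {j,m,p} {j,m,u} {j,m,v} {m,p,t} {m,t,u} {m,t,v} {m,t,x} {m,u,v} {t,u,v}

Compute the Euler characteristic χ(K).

χ(K)=-2

n_0=8 n_1=25 n_2=15
χ=+8−25+15=-2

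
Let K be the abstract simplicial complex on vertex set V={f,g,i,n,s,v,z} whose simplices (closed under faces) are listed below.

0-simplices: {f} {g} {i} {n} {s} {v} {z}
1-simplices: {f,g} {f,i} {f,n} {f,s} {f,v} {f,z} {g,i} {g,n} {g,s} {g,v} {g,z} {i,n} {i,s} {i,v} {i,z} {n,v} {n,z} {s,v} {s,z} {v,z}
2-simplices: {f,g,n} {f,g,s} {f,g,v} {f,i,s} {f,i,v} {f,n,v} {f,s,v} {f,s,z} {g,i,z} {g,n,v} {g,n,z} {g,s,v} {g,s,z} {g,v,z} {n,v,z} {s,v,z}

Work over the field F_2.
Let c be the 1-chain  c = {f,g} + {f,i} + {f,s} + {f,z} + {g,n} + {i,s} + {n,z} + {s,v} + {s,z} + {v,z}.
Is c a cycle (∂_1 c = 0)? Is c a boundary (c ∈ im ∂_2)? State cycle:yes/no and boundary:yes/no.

n_0=7 n_1=20 n_2=16  [Z2]
∂1: piv[fg,fi,fn,fs,fv,fz] rk=6  ker:gi,gn,gs,gv,gz,in,is,iv,iz,nv,nz,sv,sz,vz
∂2: piv[fgn,fgs,fgv,fis,fiv,fnv,fsv,fsz,giz,gnz,gsz,gvz] rk=12  ker:gnv,gsv,nvz,svz
∂1c = 0
c vs im∂2: reduces to 0 ⇒ boundary

cycle:yes boundary:yes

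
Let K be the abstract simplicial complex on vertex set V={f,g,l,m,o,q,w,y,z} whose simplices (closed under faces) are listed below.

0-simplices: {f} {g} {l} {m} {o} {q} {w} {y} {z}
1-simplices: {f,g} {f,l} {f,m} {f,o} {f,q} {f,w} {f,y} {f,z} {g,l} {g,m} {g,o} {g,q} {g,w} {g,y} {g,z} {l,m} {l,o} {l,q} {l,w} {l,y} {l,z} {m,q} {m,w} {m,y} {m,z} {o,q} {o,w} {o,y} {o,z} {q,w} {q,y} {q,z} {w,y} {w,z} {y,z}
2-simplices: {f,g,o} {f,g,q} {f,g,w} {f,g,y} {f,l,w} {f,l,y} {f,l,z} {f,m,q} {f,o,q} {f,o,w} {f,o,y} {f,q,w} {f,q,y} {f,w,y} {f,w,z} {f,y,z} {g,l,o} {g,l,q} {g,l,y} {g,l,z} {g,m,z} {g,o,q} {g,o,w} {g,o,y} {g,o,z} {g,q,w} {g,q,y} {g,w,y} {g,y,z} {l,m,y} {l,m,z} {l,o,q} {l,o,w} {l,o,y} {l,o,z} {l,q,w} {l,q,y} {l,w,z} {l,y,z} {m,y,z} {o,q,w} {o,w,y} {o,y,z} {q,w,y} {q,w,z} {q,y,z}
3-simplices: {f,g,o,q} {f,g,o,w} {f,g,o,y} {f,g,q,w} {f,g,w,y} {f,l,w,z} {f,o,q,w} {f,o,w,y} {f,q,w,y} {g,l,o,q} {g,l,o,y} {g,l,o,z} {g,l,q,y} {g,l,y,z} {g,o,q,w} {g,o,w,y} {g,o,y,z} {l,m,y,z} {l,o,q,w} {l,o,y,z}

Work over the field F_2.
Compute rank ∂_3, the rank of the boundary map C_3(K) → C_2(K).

rank∂_3=17

n_0=9 n_1=35 n_2=46 n_3=20  [Z2]
∂1: piv[fg,fl,fm,fo,fq,fw,fy,fz] rk=8  ker:gl,gm,go,gq,gw,gy,gz,lm,lo,lq,lw,ly,lz,mq,mw,my,mz,oq,ow,oy,oz,qw,qy,qz,wy,wz,yz
∂2: piv[fgo,fgq,fgw,fgy,flw,fly,flz,fmq,foq,fow,foy,fqw,fqy,fwy,fwz,fyz,glo,glq,gly,glz,gmz,goz,lmy,lmz,qwz] rk=25  ker:goq,gow,goy,gqw,gqy,gwy,gyz,loq,low,loy,loz,lqw,lqy,lwz,lyz,myz,oqw,owy,oyz,qwy,qyz
∂3: piv[fgoq,fgow,fgoy,fgqw,fgwy,flwz,foqw,fowy,fqwy,gloq,gloy,gloz,glqy,glyz,goyz,lmyz,loqw] rk=17  ker:goqw,gowy,loyz
rk∂_3=17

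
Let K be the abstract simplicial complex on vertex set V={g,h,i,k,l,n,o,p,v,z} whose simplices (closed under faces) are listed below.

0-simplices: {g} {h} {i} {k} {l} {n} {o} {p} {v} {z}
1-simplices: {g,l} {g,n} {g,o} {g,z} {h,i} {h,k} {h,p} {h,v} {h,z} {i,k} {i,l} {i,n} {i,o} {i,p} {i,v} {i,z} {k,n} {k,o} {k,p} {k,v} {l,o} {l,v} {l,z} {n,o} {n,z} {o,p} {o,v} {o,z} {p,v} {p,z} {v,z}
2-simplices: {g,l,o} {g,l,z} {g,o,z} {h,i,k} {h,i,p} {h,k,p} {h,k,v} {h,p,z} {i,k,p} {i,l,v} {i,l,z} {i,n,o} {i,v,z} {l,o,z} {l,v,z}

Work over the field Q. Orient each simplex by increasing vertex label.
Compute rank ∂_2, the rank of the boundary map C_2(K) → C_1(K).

n_0=10 n_1=31 n_2=15  [Q]
∂1: piv[gl,gn,go,gz,hi,hk,hp,hv,hz] rk=9  ker:ik,il,in,io,ip,iv,iz,kn,ko,kp,kv,lo,lv,lz,no,nz,op,ov,oz,pv,pz,vz
∂2: piv[glo,glz,goz,hik,hip,hkp,hkv,hpz,ilv,ilz,ino,ivz] rk=12  ker:ikp,loz,lvz
rk∂_2=12

rank∂_2=12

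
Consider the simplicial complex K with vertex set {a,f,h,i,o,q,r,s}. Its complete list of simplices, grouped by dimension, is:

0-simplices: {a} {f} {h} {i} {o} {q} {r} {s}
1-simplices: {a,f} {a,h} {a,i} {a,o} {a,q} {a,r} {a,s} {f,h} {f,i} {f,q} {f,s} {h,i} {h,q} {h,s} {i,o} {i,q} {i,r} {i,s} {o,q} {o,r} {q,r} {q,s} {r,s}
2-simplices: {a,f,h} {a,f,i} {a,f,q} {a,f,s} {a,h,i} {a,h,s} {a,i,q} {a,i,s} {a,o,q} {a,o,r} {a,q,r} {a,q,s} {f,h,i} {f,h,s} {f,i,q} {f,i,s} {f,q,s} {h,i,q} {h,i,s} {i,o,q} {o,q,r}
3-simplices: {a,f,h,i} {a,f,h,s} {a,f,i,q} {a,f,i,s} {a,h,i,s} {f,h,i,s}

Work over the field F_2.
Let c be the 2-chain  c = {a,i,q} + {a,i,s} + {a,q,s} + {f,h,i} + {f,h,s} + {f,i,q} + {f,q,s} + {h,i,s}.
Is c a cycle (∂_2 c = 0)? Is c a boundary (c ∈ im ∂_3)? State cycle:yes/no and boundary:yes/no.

n_0=8 n_1=23 n_2=21 n_3=6  [Z2]
∂1: piv[af,ah,ai,ao,aq,ar,as] rk=7  ker:fh,fi,fq,fs,hi,hq,hs,io,iq,ir,is,oq,or,qr,qs,rs
∂2: piv[afh,afi,afq,afs,ahi,ahs,aiq,ais,aoq,aor,aqr,aqs,hiq,ioq] rk=14  ker:fhi,fhs,fiq,fis,fqs,his,oqr
∂3: piv[afhi,afhs,afiq,afis,ahis] rk=5  ker:fhis
∂2c = 0
c vs im∂3: residual ≠ 0 ⇒ not boundary

cycle:yes boundary:no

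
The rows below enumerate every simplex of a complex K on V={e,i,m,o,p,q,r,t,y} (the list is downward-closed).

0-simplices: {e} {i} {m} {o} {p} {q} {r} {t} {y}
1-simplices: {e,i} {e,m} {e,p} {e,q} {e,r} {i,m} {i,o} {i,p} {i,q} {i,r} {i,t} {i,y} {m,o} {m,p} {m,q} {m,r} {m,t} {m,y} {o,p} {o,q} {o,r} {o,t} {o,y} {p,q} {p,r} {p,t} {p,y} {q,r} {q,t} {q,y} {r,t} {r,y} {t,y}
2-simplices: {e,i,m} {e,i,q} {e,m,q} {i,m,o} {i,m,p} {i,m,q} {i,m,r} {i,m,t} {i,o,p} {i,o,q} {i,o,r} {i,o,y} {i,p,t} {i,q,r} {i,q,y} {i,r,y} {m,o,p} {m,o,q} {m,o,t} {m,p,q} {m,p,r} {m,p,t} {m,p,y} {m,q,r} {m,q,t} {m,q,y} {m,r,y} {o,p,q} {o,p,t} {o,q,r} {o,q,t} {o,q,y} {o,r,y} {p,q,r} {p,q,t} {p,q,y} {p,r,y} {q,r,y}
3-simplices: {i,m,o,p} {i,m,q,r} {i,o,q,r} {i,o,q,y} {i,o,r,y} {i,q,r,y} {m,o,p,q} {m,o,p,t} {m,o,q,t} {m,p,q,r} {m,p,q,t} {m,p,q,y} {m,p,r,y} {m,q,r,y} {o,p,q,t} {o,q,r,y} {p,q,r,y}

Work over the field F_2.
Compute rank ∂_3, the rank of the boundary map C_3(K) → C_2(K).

n_0=9 n_1=33 n_2=38 n_3=17  [Z2]
∂1: piv[ei,em,ep,eq,er,io,it,iy] rk=8  ker:im,ip,iq,ir,mo,mp,mq,mr,mt,my,op,oq,or,ot,oy,pq,pr,pt,py,qr,qt,qy,rt,ry,ty
∂2: piv[eim,eiq,emq,imo,imp,imr,imt,iop,ioq,ior,ioy,ipt,iqr,iqy,iry,mot,mpq,mpr,mpy,mqt,mqy] rk=21  ker:imq,mop,moq,mpt,mqr,mry,opq,opt,oqr,oqt,oqy,ory,pqr,pqt,pqy,pry,qry
∂3: piv[imop,imqr,ioqr,ioqy,iory,iqry,mopq,mopt,moqt,mpqr,mpqt,mpqy,mpry,mqry] rk=14  ker:opqt,oqry,pqry
rk∂_3=14

rank∂_3=14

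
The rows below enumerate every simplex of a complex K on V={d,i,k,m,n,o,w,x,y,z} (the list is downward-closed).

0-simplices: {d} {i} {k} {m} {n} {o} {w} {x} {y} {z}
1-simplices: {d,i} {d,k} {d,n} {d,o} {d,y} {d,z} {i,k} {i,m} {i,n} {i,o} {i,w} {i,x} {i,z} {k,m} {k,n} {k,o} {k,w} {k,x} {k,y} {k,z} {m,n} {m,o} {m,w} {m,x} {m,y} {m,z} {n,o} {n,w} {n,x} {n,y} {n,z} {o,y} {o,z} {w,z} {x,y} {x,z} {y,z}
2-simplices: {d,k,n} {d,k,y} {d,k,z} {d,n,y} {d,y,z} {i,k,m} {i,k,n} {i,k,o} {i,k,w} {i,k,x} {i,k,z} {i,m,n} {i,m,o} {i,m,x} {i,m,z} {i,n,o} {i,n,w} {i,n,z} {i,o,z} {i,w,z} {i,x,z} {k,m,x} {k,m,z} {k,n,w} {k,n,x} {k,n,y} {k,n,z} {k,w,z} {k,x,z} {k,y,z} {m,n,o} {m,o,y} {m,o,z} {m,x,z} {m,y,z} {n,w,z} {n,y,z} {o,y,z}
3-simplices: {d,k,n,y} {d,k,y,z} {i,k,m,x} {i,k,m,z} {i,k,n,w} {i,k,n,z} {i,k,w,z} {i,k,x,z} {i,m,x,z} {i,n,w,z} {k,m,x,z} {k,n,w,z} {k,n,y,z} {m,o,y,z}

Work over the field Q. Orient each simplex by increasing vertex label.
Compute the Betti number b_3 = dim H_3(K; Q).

b_3=2

n_0=10 n_1=37 n_2=38 n_3=14  [Q]
∂1: piv[di,dk,dn,do,dy,dz,im,iw,ix] rk=9  ker:ik,in,io,iz,km,kn,ko,kw,kx,ky,kz,mn,mo,mw,mx,my,mz,no,nw,nx,ny,nz,oy,oz,wz,xy,xz,yz
∂2: piv[dkn,dky,dkz,dny,dyz,ikm,ikn,iko,ikw,ikx,ikz,imn,imo,imx,imz,ino,inw,inz,ioz,iwz,ixz,knx,moy,myz] rk=24  ker:kmx,kmz,knw,kny,knz,kwz,kxz,kyz,mno,moz,mxz,nwz,nyz,oyz
∂3: piv[dkny,dkyz,ikmx,ikmz,iknw,iknz,ikwz,ikxz,imxz,inwz,knyz,moyz] rk=12  ker:kmxz,knwz
b_3=(14−12)−0=2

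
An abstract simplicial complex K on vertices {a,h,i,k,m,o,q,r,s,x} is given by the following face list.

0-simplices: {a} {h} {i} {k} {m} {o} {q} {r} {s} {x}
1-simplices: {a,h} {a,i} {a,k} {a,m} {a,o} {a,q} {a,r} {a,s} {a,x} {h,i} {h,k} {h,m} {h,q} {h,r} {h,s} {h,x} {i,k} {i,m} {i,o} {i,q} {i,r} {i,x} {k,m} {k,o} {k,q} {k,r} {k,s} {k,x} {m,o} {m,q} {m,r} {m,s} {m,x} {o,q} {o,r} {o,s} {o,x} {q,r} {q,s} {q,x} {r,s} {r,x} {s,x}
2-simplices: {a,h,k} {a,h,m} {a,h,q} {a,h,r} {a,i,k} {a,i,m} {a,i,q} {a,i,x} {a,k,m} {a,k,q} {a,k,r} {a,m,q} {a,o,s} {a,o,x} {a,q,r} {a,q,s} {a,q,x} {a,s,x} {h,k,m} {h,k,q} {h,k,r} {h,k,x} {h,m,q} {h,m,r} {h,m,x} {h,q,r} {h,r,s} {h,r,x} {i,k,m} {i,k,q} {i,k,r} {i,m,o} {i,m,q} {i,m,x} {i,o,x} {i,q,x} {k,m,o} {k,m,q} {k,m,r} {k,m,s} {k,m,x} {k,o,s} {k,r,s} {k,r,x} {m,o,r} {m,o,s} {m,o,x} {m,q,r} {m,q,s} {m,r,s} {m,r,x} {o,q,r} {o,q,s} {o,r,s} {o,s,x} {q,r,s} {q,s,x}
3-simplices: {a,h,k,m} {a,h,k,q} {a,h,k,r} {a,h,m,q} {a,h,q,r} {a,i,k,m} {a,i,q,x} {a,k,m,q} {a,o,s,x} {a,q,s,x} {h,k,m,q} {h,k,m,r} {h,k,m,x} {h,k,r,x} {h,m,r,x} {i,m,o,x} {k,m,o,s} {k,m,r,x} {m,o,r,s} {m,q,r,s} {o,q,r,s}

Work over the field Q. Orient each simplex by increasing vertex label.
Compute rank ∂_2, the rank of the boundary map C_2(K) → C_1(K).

n_0=10 n_1=43 n_2=57 n_3=21  [Q]
∂1: piv[ah,ai,ak,am,ao,aq,ar,as,ax] rk=9  ker:hi,hk,hm,hq,hr,hs,hx,ik,im,io,iq,ir,ix,km,ko,kq,kr,ks,kx,mo,mq,mr,ms,mx,oq,or,os,ox,qr,qs,qx,rs,rx,sx
∂2: piv[ahk,ahm,ahq,ahr,aik,aim,aiq,aix,akm,akq,akr,amq,aos,aox,aqr,aqs,aqx,asx,hkx,hmr,hmx,hrs,hrx,ikr,imo,imx,iox,kmo,kms,kos,krs,mor,oqr] rk=33  ker:hkm,hkq,hkr,hmq,hqr,ikm,ikq,imq,iqx,kmq,kmr,kmx,krx,mos,mox,mqr,mqs,mrs,mrx,oqs,ors,osx,qrs,qsx
∂3: piv[ahkm,ahkq,ahkr,ahmq,ahqr,aikm,aiqx,akmq,aosx,aqsx,hkmr,hkmx,hkrx,hmrx,imox,kmos,mors,mqrs,oqrs] rk=19  ker:hkmq,kmrx
rk∂_2=33

rank∂_2=33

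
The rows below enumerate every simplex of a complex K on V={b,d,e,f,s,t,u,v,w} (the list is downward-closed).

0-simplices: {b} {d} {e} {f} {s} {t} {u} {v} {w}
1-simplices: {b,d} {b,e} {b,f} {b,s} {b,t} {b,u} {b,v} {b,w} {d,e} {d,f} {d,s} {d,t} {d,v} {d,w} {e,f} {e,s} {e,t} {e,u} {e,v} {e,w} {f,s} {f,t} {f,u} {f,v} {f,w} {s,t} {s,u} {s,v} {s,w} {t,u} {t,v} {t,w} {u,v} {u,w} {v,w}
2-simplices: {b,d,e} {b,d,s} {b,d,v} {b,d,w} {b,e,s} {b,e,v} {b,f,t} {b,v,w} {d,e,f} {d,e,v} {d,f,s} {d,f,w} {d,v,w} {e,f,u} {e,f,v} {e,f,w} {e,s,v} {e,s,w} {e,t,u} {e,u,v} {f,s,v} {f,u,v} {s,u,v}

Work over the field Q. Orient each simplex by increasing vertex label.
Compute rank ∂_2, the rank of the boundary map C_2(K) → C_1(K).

rank∂_2=19

n_0=9 n_1=35 n_2=23  [Q]
∂1: piv[bd,be,bf,bs,bt,bu,bv,bw] rk=8  ker:de,df,ds,dt,dv,dw,ef,es,et,eu,ev,ew,fs,ft,fu,fv,fw,st,su,sv,sw,tu,tv,tw,uv,uw,vw
∂2: piv[bde,bds,bdv,bdw,bes,bev,bft,bvw,def,dfs,dfw,efu,efv,efw,esv,esw,etu,euv,suv] rk=19  ker:dev,dvw,fsv,fuv
rk∂_2=19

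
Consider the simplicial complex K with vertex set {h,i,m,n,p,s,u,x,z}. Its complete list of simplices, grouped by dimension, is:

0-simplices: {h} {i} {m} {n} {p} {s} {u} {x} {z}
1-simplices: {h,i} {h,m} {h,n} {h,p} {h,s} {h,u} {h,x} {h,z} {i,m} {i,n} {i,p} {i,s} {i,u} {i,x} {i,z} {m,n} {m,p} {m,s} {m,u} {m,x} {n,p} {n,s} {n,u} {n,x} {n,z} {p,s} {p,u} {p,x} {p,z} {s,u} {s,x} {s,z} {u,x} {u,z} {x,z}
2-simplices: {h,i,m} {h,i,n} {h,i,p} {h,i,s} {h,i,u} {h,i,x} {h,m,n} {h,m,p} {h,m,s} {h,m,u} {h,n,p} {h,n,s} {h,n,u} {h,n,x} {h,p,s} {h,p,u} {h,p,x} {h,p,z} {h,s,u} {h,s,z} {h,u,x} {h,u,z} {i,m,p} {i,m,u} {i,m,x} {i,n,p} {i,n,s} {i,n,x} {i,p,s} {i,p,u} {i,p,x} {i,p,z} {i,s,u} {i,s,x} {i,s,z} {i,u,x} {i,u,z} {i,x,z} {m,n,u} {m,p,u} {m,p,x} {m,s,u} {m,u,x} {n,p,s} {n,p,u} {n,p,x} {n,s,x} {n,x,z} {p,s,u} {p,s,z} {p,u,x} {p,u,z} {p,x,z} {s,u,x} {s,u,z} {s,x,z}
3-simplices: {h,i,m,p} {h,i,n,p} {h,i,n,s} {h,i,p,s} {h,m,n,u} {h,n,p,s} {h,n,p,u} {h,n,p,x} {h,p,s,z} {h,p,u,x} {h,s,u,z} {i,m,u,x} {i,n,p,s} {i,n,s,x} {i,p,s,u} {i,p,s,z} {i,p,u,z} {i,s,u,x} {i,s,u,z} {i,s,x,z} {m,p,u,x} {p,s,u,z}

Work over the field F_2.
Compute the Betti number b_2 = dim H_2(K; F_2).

n_0=9 n_1=35 n_2=56 n_3=22  [Z2]
∂1: piv[hi,hm,hn,hp,hs,hu,hx,hz] rk=8  ker:im,in,ip,is,iu,ix,iz,mn,mp,ms,mu,mx,np,ns,nu,nx,nz,ps,pu,px,pz,su,sx,sz,ux,uz,xz
∂2: piv[him,hin,hip,his,hiu,hix,hmn,hmp,hms,hmu,hnp,hns,hnu,hnx,hps,hpu,hpx,hpz,hsu,hsz,hux,huz,imx,ipz,isx,ixz,nxz] rk=27  ker:imp,imu,inp,ins,inx,ips,ipu,ipx,isu,isz,iux,iuz,mnu,mpu,mpx,msu,mux,nps,npu,npx,nsx,psu,psz,pux,puz,pxz,sux,suz,sxz
∂3: piv[himp,hinp,hins,hips,hmnu,hnps,hnpu,hnpx,hpsz,hpux,hsuz,imux,insx,ipsu,ipsz,ipuz,isux,isuz,isxz,mpux] rk=20  ker:inps,psuz
b_2=(56−27)−20=9

b_2=9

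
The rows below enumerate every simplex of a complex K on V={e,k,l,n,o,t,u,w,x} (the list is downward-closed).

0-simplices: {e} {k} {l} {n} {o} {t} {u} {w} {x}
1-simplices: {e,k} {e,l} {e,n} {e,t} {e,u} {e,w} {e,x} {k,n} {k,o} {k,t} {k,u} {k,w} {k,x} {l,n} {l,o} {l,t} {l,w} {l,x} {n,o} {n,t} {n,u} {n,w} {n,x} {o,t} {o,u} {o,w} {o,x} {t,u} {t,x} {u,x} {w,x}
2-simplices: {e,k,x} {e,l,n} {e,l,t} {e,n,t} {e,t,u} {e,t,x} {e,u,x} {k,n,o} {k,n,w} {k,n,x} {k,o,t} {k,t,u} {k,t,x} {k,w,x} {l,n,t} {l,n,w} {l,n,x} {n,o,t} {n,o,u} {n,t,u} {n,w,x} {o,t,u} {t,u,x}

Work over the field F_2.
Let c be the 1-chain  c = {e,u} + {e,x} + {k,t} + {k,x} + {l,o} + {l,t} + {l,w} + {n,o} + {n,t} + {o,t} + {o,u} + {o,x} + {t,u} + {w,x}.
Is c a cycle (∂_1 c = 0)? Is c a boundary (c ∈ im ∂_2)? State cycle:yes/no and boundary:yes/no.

cycle:no boundary:no

n_0=9 n_1=31 n_2=23  [Z2]
∂1: piv[ek,el,en,et,eu,ew,ex,ko] rk=8  ker:kn,kt,ku,kw,kx,ln,lo,lt,lw,lx,no,nt,nu,nw,nx,ot,ou,ow,ox,tu,tx,ux,wx
∂2: piv[ekx,eln,elt,ent,etu,etx,eux,kno,knw,knx,kot,ktu,ktx,kwx,lnw,lnx,not,nou,ntu] rk=19  ker:lnt,nwx,otu,tux
∂1c = {l} + {o} + {t} + {u}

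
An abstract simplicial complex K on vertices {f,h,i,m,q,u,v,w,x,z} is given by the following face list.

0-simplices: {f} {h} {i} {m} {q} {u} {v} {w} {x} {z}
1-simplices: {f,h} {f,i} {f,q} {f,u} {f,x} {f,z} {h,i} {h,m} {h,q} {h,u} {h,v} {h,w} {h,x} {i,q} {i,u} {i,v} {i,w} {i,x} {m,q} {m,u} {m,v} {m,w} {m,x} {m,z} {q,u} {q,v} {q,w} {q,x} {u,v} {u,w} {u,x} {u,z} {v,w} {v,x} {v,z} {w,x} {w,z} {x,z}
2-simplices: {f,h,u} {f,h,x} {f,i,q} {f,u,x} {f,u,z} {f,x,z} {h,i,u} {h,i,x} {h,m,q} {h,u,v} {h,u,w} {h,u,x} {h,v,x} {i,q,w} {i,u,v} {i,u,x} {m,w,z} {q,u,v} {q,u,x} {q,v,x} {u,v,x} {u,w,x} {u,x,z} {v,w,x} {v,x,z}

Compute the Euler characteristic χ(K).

n_0=10 n_1=38 n_2=25
χ=+10−38+25=-3

χ(K)=-3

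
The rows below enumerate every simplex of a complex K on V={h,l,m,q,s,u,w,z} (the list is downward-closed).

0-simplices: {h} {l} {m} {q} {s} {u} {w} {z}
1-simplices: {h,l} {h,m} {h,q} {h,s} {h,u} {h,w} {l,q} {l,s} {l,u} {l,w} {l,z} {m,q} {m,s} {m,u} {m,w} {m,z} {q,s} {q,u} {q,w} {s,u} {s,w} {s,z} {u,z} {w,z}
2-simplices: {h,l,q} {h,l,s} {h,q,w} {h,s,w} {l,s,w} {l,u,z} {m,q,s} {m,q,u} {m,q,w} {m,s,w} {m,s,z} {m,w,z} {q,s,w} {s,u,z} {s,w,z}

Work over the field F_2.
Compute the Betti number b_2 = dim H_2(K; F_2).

n_0=8 n_1=24 n_2=15  [Z2]
∂1: piv[hl,hm,hq,hs,hu,hw,lz] rk=7  ker:lq,ls,lu,lw,mq,ms,mu,mw,mz,qs,qu,qw,su,sw,sz,uz,wz
∂2: piv[hlq,hls,hqw,hsw,lsw,luz,mqs,mqu,mqw,msw,msz,mwz,suz] rk=13  ker:qsw,swz
b_2=(15−13)−0=2

b_2=2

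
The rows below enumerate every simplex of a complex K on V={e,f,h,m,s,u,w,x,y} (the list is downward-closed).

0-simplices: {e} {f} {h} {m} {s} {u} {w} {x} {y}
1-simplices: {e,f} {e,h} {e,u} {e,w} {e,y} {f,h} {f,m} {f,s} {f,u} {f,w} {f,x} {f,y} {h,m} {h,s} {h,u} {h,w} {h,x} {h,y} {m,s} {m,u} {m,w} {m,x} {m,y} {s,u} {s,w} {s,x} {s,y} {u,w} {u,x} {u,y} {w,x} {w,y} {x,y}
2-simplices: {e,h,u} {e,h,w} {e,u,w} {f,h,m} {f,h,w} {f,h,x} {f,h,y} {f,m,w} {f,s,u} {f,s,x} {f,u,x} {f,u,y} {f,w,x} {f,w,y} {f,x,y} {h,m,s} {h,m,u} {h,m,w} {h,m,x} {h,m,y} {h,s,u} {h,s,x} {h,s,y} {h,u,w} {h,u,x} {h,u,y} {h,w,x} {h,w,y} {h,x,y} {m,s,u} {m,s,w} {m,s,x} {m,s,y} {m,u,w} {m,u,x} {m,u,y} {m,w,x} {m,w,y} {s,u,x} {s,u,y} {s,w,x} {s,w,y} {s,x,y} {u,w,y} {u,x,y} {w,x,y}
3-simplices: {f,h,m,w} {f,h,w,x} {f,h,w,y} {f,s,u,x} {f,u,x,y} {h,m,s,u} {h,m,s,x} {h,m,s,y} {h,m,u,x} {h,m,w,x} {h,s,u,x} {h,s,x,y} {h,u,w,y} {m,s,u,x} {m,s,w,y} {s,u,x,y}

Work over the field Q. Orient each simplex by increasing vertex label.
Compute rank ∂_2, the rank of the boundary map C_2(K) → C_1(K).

rank∂_2=23

n_0=9 n_1=33 n_2=46 n_3=16  [Q]
∂1: piv[ef,eh,eu,ew,ey,fm,fs,fx] rk=8  ker:fh,fu,fw,fy,hm,hs,hu,hw,hx,hy,ms,mu,mw,mx,my,su,sw,sx,sy,uw,ux,uy,wx,wy,xy
∂2: piv[ehu,ehw,euw,fhm,fhw,fhx,fhy,fmw,fsu,fsx,fux,fuy,fwx,fwy,fxy,hms,hmu,hmx,hmy,hsu,hsx,hsy,msw] rk=23  ker:hmw,huw,hux,huy,hwx,hwy,hxy,msu,msx,msy,muw,mux,muy,mwx,mwy,sux,suy,swx,swy,sxy,uwy,uxy,wxy
∂3: piv[fhmw,fhwx,fhwy,fsux,fuxy,hmsu,hmsx,hmsy,hmux,hmwx,hsux,hsxy,huwy,mswy,suxy] rk=15  ker:msux
rk∂_2=23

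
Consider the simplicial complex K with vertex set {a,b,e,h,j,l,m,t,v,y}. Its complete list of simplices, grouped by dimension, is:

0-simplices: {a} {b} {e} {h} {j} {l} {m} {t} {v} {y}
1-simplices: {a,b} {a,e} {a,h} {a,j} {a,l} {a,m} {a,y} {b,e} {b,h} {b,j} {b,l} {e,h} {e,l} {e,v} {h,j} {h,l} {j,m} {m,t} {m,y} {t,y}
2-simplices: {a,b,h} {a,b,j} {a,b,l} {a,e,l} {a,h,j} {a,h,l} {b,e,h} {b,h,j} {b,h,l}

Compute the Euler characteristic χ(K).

χ(K)=-1

n_0=10 n_1=20 n_2=9
χ=+10−20+9=-1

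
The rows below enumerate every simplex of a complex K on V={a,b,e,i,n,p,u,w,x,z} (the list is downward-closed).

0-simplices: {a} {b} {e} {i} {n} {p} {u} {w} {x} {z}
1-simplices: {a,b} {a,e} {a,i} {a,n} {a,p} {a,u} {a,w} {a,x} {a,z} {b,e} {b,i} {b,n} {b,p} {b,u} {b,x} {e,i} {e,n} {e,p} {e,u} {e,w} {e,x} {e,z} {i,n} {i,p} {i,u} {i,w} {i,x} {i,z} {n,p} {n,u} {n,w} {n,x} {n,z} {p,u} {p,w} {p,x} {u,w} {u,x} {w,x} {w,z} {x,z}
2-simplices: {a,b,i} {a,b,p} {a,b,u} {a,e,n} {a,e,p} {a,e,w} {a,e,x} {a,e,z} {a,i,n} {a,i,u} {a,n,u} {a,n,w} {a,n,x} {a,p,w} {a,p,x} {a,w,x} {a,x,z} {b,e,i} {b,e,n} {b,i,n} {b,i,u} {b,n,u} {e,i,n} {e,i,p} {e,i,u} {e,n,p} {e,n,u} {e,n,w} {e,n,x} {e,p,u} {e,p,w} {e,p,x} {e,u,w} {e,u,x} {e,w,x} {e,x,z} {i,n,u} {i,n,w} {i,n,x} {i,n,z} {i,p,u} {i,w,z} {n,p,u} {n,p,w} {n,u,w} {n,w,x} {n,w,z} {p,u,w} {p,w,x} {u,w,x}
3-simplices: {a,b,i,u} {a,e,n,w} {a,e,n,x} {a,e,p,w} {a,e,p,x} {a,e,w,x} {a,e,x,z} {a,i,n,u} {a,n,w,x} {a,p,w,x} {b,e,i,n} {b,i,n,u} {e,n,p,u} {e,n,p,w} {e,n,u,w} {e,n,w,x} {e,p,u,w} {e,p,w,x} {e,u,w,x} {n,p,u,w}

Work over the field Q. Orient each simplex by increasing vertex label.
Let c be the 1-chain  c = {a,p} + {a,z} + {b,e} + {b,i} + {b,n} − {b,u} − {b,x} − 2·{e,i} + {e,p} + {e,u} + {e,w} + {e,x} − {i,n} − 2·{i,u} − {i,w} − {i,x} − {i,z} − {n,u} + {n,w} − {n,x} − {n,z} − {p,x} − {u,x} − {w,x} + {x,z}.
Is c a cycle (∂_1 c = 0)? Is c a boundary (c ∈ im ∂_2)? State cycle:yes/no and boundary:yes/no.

n_0=10 n_1=41 n_2=50 n_3=20  [Q]
∂1: piv[ab,ae,ai,an,ap,au,aw,ax,az] rk=9  ker:be,bi,bn,bp,bu,bx,ei,en,ep,eu,ew,ex,ez,in,ip,iu,iw,ix,iz,np,nu,nw,nx,nz,pu,pw,px,uw,ux,wx,wz,xz
∂2: piv[abi,abp,abu,aen,aep,aew,aex,aez,ain,aiu,anu,anw,anx,apw,apx,awx,axz,bei,ben,bin,eip,eiu,enp,epu,euw,eux,inw,inx,inz,iwz] rk=30  ker:biu,bnu,ein,enu,enw,enx,epw,epx,ewx,exz,inu,ipu,npu,npw,nuw,nwx,nwz,puw,pwx,uwx
∂3: piv[abiu,aenw,aenx,aepw,aepx,aewx,aexz,ainu,anwx,apwx,bein,binu,enpu,enpw,enuw,epuw,euwx] rk=17  ker:enwx,epwx,npuw
∂1c = −2·{a} − {b} − {e} + 5·{i} + 2·{n} + 3·{p} − 2·{u} + 2·{w} − 6·{x}

cycle:no boundary:no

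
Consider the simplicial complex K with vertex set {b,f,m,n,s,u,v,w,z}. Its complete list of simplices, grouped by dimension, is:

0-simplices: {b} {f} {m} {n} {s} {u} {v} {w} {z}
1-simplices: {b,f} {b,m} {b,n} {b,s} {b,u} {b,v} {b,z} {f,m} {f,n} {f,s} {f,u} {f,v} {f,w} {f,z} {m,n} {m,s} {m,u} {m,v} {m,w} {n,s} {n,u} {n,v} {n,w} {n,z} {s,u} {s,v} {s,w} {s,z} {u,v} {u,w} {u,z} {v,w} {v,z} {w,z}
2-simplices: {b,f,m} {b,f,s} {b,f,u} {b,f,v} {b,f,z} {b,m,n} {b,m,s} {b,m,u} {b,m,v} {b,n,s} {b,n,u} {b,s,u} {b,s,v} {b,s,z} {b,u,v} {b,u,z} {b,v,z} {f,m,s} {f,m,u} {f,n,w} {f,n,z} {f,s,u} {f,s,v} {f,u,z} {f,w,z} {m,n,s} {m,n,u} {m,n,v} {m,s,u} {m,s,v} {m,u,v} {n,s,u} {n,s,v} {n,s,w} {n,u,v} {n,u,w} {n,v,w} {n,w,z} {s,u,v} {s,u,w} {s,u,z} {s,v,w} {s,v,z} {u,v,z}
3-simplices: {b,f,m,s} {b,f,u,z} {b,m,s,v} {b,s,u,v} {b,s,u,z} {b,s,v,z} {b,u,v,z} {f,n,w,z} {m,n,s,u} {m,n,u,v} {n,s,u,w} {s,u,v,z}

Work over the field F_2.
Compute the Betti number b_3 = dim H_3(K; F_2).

n_0=9 n_1=34 n_2=44 n_3=12  [Z2]
∂1: piv[bf,bm,bn,bs,bu,bv,bz,fw] rk=8  ker:fm,fn,fs,fu,fv,fz,mn,ms,mu,mv,mw,ns,nu,nv,nw,nz,su,sv,sw,sz,uv,uw,uz,vw,vz,wz
∂2: piv[bfm,bfs,bfu,bfv,bfz,bmn,bms,bmu,bmv,bns,bnu,bsu,bsv,bsz,buv,buz,bvz,fnw,fnz,fwz,mnv,nsw,nuw,nvw] rk=24  ker:fms,fmu,fsu,fsv,fuz,mns,mnu,msu,msv,muv,nsu,nsv,nuv,nwz,suv,suw,suz,svw,svz,uvz
∂3: piv[bfms,bfuz,bmsv,bsuv,bsuz,bsvz,buvz,fnwz,mnsu,mnuv,nsuw] rk=11  ker:suvz
b_3=(12−11)−0=1

b_3=1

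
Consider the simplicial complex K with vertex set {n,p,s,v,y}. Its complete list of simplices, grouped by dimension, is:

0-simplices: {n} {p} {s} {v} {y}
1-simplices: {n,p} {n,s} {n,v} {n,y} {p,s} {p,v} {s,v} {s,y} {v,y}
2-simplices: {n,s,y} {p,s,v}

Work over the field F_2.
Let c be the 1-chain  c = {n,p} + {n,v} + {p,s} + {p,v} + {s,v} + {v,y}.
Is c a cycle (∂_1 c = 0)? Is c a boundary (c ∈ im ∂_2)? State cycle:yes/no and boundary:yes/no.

cycle:no boundary:no

n_0=5 n_1=9 n_2=2  [Z2]
∂1: piv[np,ns,nv,ny] rk=4  ker:ps,pv,sv,sy,vy
∂2: piv[nsy,psv] rk=2
∂1c = {p} + {y}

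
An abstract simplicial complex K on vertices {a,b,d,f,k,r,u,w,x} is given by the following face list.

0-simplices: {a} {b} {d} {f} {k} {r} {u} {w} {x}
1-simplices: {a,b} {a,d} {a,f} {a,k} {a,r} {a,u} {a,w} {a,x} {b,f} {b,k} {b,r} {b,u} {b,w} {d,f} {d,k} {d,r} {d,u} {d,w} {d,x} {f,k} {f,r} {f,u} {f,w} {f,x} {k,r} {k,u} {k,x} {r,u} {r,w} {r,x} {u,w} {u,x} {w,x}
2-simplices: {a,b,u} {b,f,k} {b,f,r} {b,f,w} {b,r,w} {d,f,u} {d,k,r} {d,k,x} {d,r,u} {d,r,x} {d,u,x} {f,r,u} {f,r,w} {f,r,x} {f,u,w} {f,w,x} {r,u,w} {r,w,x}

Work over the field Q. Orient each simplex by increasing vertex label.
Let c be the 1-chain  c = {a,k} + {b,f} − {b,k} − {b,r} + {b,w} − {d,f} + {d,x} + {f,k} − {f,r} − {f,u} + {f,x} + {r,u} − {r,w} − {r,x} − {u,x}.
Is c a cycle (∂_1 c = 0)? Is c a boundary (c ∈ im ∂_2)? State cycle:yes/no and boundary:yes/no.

cycle:no boundary:no

n_0=9 n_1=33 n_2=18  [Q]
∂1: piv[ab,ad,af,ak,ar,au,aw,ax] rk=8  ker:bf,bk,br,bu,bw,df,dk,dr,du,dw,dx,fk,fr,fu,fw,fx,kr,ku,kx,ru,rw,rx,uw,ux,wx
∂2: piv[abu,bfk,bfr,bfw,brw,dfu,dkr,dkx,dru,drx,dux,fru,frx,fuw,fwx] rk=15  ker:frw,ruw,rwx
∂1c = −{a} + {k} − {r} + {u}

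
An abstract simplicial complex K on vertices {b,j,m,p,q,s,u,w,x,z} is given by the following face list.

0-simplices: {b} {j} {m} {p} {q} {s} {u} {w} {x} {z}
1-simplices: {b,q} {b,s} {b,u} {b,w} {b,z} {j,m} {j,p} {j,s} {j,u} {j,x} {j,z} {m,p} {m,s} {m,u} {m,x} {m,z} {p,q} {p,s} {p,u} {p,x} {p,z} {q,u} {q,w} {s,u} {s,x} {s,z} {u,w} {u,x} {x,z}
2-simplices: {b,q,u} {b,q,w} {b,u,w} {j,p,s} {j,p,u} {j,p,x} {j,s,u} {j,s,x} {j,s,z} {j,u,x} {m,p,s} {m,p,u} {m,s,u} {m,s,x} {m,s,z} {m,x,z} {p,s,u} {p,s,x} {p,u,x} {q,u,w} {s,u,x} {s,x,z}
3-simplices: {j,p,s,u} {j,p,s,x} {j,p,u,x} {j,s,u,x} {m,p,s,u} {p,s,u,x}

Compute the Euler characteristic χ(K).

χ(K)=-3

n_0=10 n_1=29 n_2=22 n_3=6
χ=+10−29+22−6=-3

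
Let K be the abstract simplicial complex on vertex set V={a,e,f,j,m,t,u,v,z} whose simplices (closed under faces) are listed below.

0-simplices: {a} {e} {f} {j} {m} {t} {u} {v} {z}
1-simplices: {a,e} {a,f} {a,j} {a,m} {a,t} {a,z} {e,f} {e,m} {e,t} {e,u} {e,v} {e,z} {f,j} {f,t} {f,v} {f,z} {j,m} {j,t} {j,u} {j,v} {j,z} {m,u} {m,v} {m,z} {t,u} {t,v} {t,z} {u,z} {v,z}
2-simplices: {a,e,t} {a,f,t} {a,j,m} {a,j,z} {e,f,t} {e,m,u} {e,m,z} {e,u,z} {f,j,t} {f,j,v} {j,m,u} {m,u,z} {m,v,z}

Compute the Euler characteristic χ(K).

χ(K)=-7

n_0=9 n_1=29 n_2=13
χ=+9−29+13=-7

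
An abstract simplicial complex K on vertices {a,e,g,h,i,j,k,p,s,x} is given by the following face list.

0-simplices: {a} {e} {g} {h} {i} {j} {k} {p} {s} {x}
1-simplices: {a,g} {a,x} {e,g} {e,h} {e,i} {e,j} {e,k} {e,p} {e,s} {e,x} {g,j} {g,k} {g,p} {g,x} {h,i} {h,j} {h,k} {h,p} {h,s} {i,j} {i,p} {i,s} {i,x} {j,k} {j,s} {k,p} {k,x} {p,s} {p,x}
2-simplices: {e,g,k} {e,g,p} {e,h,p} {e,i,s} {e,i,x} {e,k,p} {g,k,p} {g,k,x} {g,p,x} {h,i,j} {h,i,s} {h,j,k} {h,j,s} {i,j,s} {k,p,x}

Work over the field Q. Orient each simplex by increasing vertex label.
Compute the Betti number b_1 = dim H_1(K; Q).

n_0=10 n_1=29 n_2=15  [Q]
∂1: piv[ag,ax,eg,eh,ei,ej,ek,ep,es] rk=9  ker:ex,gj,gk,gp,gx,hi,hj,hk,hp,hs,ij,ip,is,ix,jk,js,kp,kx,ps,px
∂2: piv[egk,egp,ehp,eis,eix,ekp,gkx,gpx,hij,his,hjk,hjs] rk=12  ker:gkp,ijs,kpx
b_1=(29−9)−12=8

b_1=8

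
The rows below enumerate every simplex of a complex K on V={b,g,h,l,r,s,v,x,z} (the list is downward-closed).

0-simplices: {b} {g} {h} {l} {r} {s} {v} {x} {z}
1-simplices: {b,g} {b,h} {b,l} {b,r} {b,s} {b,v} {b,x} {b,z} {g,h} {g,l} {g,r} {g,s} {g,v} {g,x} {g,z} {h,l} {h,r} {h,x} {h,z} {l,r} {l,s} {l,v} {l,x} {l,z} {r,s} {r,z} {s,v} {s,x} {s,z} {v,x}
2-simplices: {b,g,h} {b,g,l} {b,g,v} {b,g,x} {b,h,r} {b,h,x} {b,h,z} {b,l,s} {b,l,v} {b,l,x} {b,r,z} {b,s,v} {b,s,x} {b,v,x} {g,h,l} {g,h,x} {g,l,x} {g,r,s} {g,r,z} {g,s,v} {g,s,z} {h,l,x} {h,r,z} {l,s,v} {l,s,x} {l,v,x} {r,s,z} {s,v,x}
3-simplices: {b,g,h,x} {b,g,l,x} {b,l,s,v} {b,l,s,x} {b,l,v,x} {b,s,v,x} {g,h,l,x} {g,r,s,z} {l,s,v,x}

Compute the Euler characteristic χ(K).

χ(K)=-2

n_0=9 n_1=30 n_2=28 n_3=9
χ=+9−30+28−9=-2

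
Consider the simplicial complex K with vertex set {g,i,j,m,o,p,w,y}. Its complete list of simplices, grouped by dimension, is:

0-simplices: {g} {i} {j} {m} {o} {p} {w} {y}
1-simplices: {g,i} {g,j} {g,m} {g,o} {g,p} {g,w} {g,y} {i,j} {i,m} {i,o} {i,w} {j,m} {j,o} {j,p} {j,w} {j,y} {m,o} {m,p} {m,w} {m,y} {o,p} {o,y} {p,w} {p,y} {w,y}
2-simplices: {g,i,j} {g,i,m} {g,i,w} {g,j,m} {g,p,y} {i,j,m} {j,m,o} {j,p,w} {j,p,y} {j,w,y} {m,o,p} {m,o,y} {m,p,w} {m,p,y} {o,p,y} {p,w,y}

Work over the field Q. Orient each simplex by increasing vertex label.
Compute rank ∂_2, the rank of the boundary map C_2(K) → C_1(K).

rank∂_2=13

n_0=8 n_1=25 n_2=16  [Q]
∂1: piv[gi,gj,gm,go,gp,gw,gy] rk=7  ker:ij,im,io,iw,jm,jo,jp,jw,jy,mo,mp,mw,my,op,oy,pw,py,wy
∂2: piv[gij,gim,giw,gjm,gpy,jmo,jpw,jpy,jwy,mop,moy,mpw,mpy] rk=13  ker:ijm,opy,pwy
rk∂_2=13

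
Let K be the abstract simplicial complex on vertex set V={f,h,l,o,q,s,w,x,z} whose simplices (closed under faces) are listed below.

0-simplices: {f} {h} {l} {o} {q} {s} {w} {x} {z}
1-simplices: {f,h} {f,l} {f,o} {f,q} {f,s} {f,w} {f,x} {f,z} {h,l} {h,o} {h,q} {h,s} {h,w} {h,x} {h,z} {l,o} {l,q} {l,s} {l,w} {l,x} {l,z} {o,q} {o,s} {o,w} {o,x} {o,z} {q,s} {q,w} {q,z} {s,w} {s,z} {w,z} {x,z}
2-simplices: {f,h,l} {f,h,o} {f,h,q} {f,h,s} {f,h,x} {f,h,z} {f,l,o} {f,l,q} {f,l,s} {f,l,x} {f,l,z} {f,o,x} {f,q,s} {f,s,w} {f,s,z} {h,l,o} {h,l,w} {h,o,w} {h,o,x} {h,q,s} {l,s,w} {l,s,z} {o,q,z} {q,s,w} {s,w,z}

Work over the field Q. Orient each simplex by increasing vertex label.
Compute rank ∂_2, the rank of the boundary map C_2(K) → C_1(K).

rank∂_2=21

n_0=9 n_1=33 n_2=25  [Q]
∂1: piv[fh,fl,fo,fq,fs,fw,fx,fz] rk=8  ker:hl,ho,hq,hs,hw,hx,hz,lo,lq,ls,lw,lx,lz,oq,os,ow,ox,oz,qs,qw,qz,sw,sz,wz,xz
∂2: piv[fhl,fho,fhq,fhs,fhx,fhz,flo,flq,fls,flx,flz,fox,fqs,fsw,fsz,hlw,how,lsw,oqz,qsw,swz] rk=21  ker:hlo,hox,hqs,lsz
rk∂_2=21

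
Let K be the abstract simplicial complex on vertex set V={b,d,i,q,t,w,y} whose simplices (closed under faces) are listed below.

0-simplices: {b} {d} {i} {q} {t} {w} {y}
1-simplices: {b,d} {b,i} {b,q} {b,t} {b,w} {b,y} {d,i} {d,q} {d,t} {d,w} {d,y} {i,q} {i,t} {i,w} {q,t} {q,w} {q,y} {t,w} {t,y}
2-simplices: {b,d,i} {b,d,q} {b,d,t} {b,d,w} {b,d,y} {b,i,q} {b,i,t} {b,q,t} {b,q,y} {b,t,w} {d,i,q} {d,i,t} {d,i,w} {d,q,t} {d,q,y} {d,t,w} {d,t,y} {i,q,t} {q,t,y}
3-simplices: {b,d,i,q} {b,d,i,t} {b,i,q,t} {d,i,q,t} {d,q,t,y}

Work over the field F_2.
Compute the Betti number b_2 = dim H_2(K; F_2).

b_2=2

n_0=7 n_1=19 n_2=19 n_3=5  [Z2]
∂1: piv[bd,bi,bq,bt,bw,by] rk=6  ker:di,dq,dt,dw,dy,iq,it,iw,qt,qw,qy,tw,ty
∂2: piv[bdi,bdq,bdt,bdw,bdy,biq,bit,bqt,bqy,btw,diw,dty] rk=12  ker:diq,dit,dqt,dqy,dtw,iqt,qty
∂3: piv[bdiq,bdit,biqt,diqt,dqty] rk=5
b_2=(19−12)−5=2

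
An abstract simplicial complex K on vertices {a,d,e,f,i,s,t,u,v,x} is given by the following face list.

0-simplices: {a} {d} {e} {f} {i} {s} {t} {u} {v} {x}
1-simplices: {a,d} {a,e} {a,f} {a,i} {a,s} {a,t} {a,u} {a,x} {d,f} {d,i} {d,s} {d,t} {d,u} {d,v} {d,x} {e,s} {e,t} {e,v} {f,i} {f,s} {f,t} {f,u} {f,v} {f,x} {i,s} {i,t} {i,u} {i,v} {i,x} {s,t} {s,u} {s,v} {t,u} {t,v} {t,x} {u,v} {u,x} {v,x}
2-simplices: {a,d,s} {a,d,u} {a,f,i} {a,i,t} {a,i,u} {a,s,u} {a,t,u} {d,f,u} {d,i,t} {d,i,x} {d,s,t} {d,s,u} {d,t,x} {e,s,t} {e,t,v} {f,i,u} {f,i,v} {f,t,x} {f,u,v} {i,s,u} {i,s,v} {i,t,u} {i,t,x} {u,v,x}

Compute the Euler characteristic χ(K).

n_0=10 n_1=38 n_2=24
χ=+10−38+24=-4

χ(K)=-4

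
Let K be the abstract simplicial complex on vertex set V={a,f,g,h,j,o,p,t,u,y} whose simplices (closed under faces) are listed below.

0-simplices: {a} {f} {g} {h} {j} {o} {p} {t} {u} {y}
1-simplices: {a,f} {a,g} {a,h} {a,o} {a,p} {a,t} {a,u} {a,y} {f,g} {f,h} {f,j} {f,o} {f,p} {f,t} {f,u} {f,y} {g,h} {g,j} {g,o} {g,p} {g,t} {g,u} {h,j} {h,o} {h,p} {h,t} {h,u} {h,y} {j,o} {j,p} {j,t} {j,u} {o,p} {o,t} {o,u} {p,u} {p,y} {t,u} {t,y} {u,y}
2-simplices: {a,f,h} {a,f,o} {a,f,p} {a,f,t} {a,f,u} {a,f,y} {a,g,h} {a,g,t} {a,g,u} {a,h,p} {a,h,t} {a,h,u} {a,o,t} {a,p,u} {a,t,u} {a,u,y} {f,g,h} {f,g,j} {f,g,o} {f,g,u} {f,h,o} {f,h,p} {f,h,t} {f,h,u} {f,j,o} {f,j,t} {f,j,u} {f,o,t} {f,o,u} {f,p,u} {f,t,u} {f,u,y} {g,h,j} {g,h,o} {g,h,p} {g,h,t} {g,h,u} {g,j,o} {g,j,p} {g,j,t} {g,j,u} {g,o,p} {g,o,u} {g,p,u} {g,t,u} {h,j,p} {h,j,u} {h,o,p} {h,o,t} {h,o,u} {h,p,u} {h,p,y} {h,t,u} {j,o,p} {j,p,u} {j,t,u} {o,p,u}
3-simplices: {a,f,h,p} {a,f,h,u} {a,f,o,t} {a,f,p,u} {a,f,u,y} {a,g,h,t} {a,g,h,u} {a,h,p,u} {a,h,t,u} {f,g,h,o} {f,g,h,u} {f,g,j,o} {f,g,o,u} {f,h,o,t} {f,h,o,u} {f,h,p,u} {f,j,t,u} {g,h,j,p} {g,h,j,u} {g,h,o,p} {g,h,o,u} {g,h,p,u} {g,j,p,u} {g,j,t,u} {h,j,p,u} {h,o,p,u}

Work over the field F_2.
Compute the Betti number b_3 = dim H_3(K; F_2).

n_0=10 n_1=40 n_2=57 n_3=26  [Z2]
∂1: piv[af,ag,ah,ao,ap,at,au,ay,fj] rk=9  ker:fg,fh,fo,fp,ft,fu,fy,gh,gj,go,gp,gt,gu,hj,ho,hp,ht,hu,hy,jo,jp,jt,ju,op,ot,ou,pu,py,tu,ty,uy
∂2: piv[afh,afo,afp,aft,afu,afy,agh,agt,agu,ahp,aht,ahu,aot,apu,atu,auy,fgh,fgj,fgo,fho,fjo,fjt,fju,fou,ghj,ghp,gjp,gop,hpy] rk=29  ker:fgu,fhp,fht,fhu,fot,fpu,ftu,fuy,gho,ght,ghu,gjo,gjt,gju,gou,gpu,gtu,hjp,hju,hop,hot,hou,hpu,htu,jop,jpu,jtu,opu
∂3: piv[afhp,afhu,afot,afpu,afuy,aght,aghu,ahpu,ahtu,fgho,fghu,fgjo,fgou,fhot,fhou,fjtu,ghjp,ghju,ghop,ghpu,gjpu,gjtu,hopu] rk=23  ker:fhpu,ghou,hjpu
b_3=(26−23)−0=3

b_3=3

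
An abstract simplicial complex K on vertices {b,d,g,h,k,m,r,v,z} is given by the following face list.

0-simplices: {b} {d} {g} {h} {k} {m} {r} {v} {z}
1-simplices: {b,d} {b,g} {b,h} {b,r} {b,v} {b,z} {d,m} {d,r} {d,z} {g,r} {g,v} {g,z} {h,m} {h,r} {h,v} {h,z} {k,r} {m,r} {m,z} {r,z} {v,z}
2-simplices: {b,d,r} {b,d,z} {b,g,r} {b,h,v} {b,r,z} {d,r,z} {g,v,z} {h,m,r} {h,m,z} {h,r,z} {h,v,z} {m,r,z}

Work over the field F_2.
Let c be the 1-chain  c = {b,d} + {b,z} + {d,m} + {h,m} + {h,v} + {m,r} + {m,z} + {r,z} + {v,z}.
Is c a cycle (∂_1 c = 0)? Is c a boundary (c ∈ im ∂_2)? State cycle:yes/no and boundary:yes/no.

n_0=9 n_1=21 n_2=12  [Z2]
∂1: piv[bd,bg,bh,br,bv,bz,dm,kr] rk=8  ker:dr,dz,gr,gv,gz,hm,hr,hv,hz,mr,mz,rz,vz
∂2: piv[bdr,bdz,bgr,bhv,brz,gvz,hmr,hmz,hrz,hvz] rk=10  ker:drz,mrz
∂1c = 0
c vs im∂2: residual ≠ 0 ⇒ not boundary

cycle:yes boundary:no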